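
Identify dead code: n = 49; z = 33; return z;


n is assigned but never read
Dead: 'n = 49'


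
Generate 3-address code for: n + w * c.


Break into single-operator statements:
t1 = w * c
t2 = n + t1


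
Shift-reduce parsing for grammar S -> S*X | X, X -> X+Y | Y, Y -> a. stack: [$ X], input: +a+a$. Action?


shift '+' to continue X -> X+Y
Action: shift


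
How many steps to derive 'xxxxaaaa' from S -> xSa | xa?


Derivation: S => xSa => xxSaa => xxxSaaa => xxxxaaaa
Steps: 4


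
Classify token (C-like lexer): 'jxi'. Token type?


Pattern: letter/underscore followed by alphanumerics, not a keyword
Type: IDENTIFIER


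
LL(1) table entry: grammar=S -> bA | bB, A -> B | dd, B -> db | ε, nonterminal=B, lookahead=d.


For [B, d]: 'd' ∈ FIRST(db)
Entry: B -> db


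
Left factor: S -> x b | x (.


Common prefix: 'x'
Factored: S -> x S', S' -> b | (


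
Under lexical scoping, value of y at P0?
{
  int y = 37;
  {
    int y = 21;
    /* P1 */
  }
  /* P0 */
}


y declared in the same block as P0
y = 37


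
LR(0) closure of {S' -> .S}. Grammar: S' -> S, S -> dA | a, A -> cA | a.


Start: S' -> .S
For each item with dot before a nonterminal B, add B -> .γ for every B-production
Closure: [S' -> .S, S -> .dA, S -> .a]


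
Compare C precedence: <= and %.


'%' is multiplicative (level 10); '<=' is relational (level 7)
Higher level binds tighter
'%' has higher precedence than '<='


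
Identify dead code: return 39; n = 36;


statement follows a return and is unreachable
Dead: 'n = 36'


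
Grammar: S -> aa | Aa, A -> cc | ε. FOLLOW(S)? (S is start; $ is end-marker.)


$ ∈ FOLLOW(S). For each A -> αBβ: add FIRST(β)\{ε} to FOLLOW(B); if β nullable, add FOLLOW(A).
FOLLOW(S) = {$}


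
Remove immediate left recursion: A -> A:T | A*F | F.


Left-recursive alternatives: A:T, A*F; non-recursive: F
Introduce A': A -> FA', A' -> :TA' | *FA' | ε


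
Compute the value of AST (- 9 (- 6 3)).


Evaluate inner: (- 6 3) = 3
Evaluate root: (- 9 3) = 6
Result: 6


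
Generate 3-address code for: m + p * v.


Break into single-operator statements:
t1 = p * v
t2 = m + t1


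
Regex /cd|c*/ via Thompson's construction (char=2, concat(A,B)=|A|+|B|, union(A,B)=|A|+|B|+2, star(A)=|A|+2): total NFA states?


Syntax tree has 3 char leaf(s), 1 union(s), 1 star(s)
chars contribute 3×2 = 6; each union adds +2; each star adds +2
Total: 6 + 2 + 2 = 10 states


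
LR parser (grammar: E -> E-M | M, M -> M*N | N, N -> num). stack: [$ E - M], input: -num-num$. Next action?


handle 'E-M' on top; lookahead ∈ FOLLOW(E) = {-, $}
Action: reduce (E -> E-M)


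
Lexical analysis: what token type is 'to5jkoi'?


Pattern: letter/underscore followed by alphanumerics, not a keyword
Type: IDENTIFIER


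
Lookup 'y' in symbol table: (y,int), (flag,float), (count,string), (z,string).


Lookup 'y' → type int


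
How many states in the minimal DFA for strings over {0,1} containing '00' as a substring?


KMP-style automaton: 2 progress states + 1 absorbing accept = 3
Minimal DFA: 3 states


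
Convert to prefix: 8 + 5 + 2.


left-to-right (same/higher precedence on left): tree is (+ (+ 8 5) 2)
Prefix: + + 8 5 2


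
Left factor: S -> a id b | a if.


Common prefix: 'a'
Factored: S -> a S', S' -> id b | if


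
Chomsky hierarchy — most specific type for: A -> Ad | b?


Left-linear: every RHS is a terminal or one nonterminal followed by a terminal
Classification: Type 3 (Regular)


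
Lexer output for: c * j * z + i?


Scan left to right, longest-match per lexeme
Tokens: ID(c), OP(*), ID(j), OP(*), ID(z), OP(+), ID(i)


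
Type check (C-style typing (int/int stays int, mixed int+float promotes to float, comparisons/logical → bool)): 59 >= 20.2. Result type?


Operand types: int >= float
Rule: comparison yields bool
Result type: bool


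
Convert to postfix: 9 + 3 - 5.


Left to right (same or higher precedence on left)
Postfix: 9 3 + 5 -


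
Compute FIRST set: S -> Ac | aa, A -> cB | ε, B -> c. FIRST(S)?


Per alternative of S: FIRST(Ac) = {c}; FIRST(aa) = {a}
FIRST(S) = {a, c}


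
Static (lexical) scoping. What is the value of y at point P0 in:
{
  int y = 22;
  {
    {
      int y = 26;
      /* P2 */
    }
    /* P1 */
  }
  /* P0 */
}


y declared in the same block as P0
y = 22


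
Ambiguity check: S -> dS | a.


right-linear, alternatives start with distinct terminals 'd' vs 'a': unique leftmost derivation
Unambiguous


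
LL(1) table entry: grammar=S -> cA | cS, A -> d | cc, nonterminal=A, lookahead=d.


For [A, d]: 'd' ∈ FIRST(d)
Entry: A -> d


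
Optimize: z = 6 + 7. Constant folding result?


6 + 7 = 13 at compile time
Optimized: z = 13


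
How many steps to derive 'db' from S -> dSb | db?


Derivation: S => db
Steps: 1


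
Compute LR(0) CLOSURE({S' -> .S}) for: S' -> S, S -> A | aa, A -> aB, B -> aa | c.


Start: S' -> .S
For each item with dot before a nonterminal B, add B -> .γ for every B-production
Closure: [S' -> .S, S -> .A, S -> .aa, A -> .aB]


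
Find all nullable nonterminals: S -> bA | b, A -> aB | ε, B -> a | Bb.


A nonterminal is nullable iff some alternative derives ε (directly, or every symbol in it is nullable)
Nullable: {A}


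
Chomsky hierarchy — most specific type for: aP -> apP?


LHS has context (more than one symbol) and |LHS| ≤ |RHS|
Classification: Type 1 (Context-Sensitive)


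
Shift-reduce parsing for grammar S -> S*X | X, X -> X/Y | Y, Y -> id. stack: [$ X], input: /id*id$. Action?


shift '/' to continue X -> X/Y
Action: shift


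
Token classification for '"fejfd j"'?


Pattern: double-quoted sequence
Type: STRING_LITERAL


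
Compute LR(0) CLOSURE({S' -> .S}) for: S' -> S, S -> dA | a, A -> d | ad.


Start: S' -> .S
For each item with dot before a nonterminal B, add B -> .γ for every B-production
Closure: [S' -> .S, S -> .dA, S -> .a]


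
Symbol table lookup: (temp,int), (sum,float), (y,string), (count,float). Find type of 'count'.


Lookup 'count' → type float


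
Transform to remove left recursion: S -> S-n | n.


Left-recursive alternatives: S-n; non-recursive: n
Introduce S': S -> nS', S' -> -nS' | ε


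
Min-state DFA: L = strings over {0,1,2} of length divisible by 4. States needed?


Track length mod 4: states 0..3, accept at 0
Minimal DFA: 4 states


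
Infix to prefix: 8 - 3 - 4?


left-to-right (same/higher precedence on left): tree is (- (- 8 3) 4)
Prefix: - - 8 3 4


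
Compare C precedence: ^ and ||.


'^' is bitwise XOR (level 4); '||' is logical OR (level 1)
Higher level binds tighter
'^' has higher precedence than '||'


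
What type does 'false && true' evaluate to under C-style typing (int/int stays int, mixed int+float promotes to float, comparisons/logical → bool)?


Operand types: bool && bool
Rule: logical operators take bool operands and yield bool
Result type: bool


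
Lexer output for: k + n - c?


Scan left to right, longest-match per lexeme
Tokens: ID(k), OP(+), ID(n), OP(-), ID(c)


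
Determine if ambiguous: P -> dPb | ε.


balanced d^n…b^n: each string has a unique parse
Unambiguous


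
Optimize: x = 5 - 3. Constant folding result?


5 - 3 = 2 at compile time
Optimized: x = 2


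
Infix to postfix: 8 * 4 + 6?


Left to right (same or higher precedence on left)
Postfix: 8 4 * 6 +


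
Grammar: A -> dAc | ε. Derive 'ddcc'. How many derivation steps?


Derivation: A => dAc => ddAcc => ddcc
Steps: 3


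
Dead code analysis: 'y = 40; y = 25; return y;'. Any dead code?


first assignment to y is overwritten before any read
Dead: 'y = 40'


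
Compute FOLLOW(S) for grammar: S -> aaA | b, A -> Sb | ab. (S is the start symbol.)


$ ∈ FOLLOW(S). For each A -> αBβ: add FIRST(β)\{ε} to FOLLOW(B); if β nullable, add FOLLOW(A).
FOLLOW(S) = {$, b}


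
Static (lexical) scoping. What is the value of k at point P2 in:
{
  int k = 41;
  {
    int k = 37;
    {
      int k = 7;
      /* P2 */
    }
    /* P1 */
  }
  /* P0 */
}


k declared in the same block as P2
k = 7


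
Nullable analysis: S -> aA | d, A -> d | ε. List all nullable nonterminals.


A nonterminal is nullable iff some alternative derives ε (directly, or every symbol in it is nullable)
Nullable: {A}


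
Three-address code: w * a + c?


Break into single-operator statements:
t1 = w * a
t2 = t1 + c


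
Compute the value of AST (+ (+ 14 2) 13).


Evaluate inner: (+ 14 2) = 16
Evaluate root: (+ 16 13) = 29
Result: 29


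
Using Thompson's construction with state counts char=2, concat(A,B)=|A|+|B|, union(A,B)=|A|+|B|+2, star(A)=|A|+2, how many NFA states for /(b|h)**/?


Syntax tree has 2 char leaf(s), 1 union(s), 2 star(s)
chars contribute 2×2 = 4; each union adds +2; each star adds +2
Total: 4 + 2 + 4 = 10 states


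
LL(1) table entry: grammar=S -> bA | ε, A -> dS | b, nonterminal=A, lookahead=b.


For [A, b]: 'b' ∈ FIRST(b)
Entry: A -> b


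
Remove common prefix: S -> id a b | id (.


Common prefix: 'id'
Factored: S -> id S', S' -> a b | (


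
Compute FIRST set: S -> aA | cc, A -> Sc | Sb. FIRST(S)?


Per alternative of S: FIRST(aA) = {a}; FIRST(cc) = {c}
FIRST(S) = {a, c}


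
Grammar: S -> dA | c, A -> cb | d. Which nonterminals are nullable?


A nonterminal is nullable iff some alternative derives ε (directly, or every symbol in it is nullable)
Nullable: {}


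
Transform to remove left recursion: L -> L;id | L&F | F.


Left-recursive alternatives: L;id, L&F; non-recursive: F
Introduce L': L -> FL', L' -> ;idL' | &FL' | ε


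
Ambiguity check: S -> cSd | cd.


balanced c^n…d^n: each string has a unique parse
Unambiguous


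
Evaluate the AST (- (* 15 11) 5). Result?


Evaluate inner: (* 15 11) = 165
Evaluate root: (- 165 5) = 160
Result: 160


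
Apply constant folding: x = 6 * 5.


6 * 5 = 30 at compile time
Optimized: x = 30


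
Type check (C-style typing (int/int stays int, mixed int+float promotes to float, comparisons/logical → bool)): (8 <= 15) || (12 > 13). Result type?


Operand types: bool || bool
Rule: logical operators take bool operands and yield bool
Result type: bool


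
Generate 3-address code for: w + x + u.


Break into single-operator statements:
t1 = w + x
t2 = t1 + u


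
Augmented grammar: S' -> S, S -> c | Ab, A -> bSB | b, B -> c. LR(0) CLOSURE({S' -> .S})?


Start: S' -> .S
For each item with dot before a nonterminal B, add B -> .γ for every B-production
Closure: [S' -> .S, S -> .c, S -> .Ab, A -> .bSB, A -> .b]


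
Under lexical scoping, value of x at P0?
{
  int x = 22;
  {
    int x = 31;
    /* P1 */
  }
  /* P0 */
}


x declared in the same block as P0
x = 22


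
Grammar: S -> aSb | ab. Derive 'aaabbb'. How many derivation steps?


Derivation: S => aSb => aaSbb => aaabbb
Steps: 3


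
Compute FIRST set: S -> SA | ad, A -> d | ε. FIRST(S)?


Per alternative of S: FIRST(SA) = {a}; FIRST(ad) = {a}
FIRST(S) = {a}


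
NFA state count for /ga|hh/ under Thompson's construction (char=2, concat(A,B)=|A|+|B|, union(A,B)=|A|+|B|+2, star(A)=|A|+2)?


Syntax tree has 4 char leaf(s), 1 union(s), 0 star(s)
chars contribute 4×2 = 8; each union adds +2; each star adds +2
Total: 8 + 2 + 0 = 10 states


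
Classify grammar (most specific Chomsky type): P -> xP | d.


Right-linear: every RHS is a terminal or a terminal followed by one nonterminal
Classification: Type 3 (Regular)


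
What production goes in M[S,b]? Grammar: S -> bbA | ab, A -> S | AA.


For [S, b]: 'b' ∈ FIRST(bbA)
Entry: S -> bbA


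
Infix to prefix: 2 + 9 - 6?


left-to-right (same/higher precedence on left): tree is (- (+ 2 9) 6)
Prefix: - + 2 9 6


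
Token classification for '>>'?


Pattern: operator symbol
Type: OPERATOR


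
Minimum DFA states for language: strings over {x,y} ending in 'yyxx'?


Track the longest suffix of input matching a prefix of 'yyxx': 5 classes (prefixes of length 0..4)
Minimal DFA: 5 states


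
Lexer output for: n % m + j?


Scan left to right, longest-match per lexeme
Tokens: ID(n), OP(%), ID(m), OP(+), ID(j)


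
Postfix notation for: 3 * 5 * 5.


Left to right (same or higher precedence on left)
Postfix: 3 5 * 5 *


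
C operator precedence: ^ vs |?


'^' is bitwise XOR (level 4); '|' is bitwise OR (level 3)
Higher level binds tighter
'^' has higher precedence than '|'


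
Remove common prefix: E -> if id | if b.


Common prefix: 'if'
Factored: E -> if E', E' -> id | b


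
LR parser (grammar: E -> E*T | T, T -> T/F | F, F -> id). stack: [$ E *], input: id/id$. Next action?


no handle ('E*' is not any RHS); shift 'id'
Action: shift


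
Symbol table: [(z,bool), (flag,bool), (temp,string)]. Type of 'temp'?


Lookup 'temp' → type string


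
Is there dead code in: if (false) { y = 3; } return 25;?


condition is constant false, so the whole block is unreachable
Dead: 'if (false) { y = 3; }'


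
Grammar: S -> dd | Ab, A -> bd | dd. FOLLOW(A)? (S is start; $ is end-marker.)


$ ∈ FOLLOW(S). For each A -> αBβ: add FIRST(β)\{ε} to FOLLOW(B); if β nullable, add FOLLOW(A).
FOLLOW(A) = {b}


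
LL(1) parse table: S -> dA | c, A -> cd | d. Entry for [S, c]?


For [S, c]: 'c' ∈ FIRST(c)
Entry: S -> c


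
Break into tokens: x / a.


Scan left to right, longest-match per lexeme
Tokens: ID(x), OP(/), ID(a)


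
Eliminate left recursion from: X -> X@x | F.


Left-recursive alternatives: X@x; non-recursive: F
Introduce X': X -> FX', X' -> @xX' | ε


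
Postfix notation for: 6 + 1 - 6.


Left to right (same or higher precedence on left)
Postfix: 6 1 + 6 -


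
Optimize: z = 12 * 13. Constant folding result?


12 * 13 = 156 at compile time
Optimized: z = 156


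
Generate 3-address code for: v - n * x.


Break into single-operator statements:
t1 = n * x
t2 = v - t1


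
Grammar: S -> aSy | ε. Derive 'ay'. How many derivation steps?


Derivation: S => aSy => ay
Steps: 2


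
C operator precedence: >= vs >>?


'>>' is shift (level 8); '>=' is relational (level 7)
Higher level binds tighter
'>>' has higher precedence than '>='


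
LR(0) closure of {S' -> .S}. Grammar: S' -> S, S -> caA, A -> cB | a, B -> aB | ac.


Start: S' -> .S
For each item with dot before a nonterminal B, add B -> .γ for every B-production
Closure: [S' -> .S, S -> .caA]


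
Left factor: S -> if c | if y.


Common prefix: 'if'
Factored: S -> if S', S' -> c | y


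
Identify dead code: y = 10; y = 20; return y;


first assignment to y is overwritten before any read
Dead: 'y = 10'


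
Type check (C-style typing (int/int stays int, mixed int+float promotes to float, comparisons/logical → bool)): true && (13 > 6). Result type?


Operand types: bool && bool
Rule: logical operators take bool operands and yield bool
Result type: bool


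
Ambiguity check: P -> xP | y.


right-linear, alternatives start with distinct terminals 'x' vs 'y': unique leftmost derivation
Unambiguous


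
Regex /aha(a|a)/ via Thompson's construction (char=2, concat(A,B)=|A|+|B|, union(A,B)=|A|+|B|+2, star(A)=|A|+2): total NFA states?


Syntax tree has 5 char leaf(s), 1 union(s), 0 star(s)
chars contribute 5×2 = 10; each union adds +2; each star adds +2
Total: 10 + 2 + 0 = 12 states


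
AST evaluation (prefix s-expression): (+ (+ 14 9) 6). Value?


Evaluate inner: (+ 14 9) = 23
Evaluate root: (+ 23 6) = 29
Result: 29


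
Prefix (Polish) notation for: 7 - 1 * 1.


'*' binds tighter: tree is (- 7 (* 1 1))
Prefix: - 7 * 1 1


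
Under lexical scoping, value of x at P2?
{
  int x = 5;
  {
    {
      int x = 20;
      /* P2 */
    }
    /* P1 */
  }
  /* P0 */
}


x declared in the same block as P2
x = 20


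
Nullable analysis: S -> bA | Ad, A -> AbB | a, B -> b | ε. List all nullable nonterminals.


A nonterminal is nullable iff some alternative derives ε (directly, or every symbol in it is nullable)
Nullable: {B}


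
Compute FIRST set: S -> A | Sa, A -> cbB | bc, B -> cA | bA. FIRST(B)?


Per alternative of B: FIRST(cA) = {c}; FIRST(bA) = {b}
FIRST(B) = {b, c}


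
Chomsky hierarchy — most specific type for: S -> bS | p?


Right-linear: every RHS is a terminal or a terminal followed by one nonterminal
Classification: Type 3 (Regular)


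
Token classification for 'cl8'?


Pattern: letter/underscore followed by alphanumerics, not a keyword
Type: IDENTIFIER


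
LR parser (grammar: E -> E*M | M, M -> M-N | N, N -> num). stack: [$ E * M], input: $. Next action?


handle 'E*M' on top; lookahead ∈ FOLLOW(E) = {*, $}
Action: reduce (E -> E*M)


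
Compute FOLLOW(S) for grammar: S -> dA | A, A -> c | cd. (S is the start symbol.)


$ ∈ FOLLOW(S). For each A -> αBβ: add FIRST(β)\{ε} to FOLLOW(B); if β nullable, add FOLLOW(A).
FOLLOW(S) = {$}


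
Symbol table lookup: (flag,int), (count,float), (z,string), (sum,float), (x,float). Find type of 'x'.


Lookup 'x' → type float


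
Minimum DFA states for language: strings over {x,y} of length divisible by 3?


Track length mod 3: states 0..2, accept at 0
Minimal DFA: 3 states


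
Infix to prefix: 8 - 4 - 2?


left-to-right (same/higher precedence on left): tree is (- (- 8 4) 2)
Prefix: - - 8 4 2


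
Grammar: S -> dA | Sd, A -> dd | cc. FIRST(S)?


Per alternative of S: FIRST(dA) = {d}; FIRST(Sd) = {d}
FIRST(S) = {d}


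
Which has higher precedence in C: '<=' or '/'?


'/' is multiplicative (level 10); '<=' is relational (level 7)
Higher level binds tighter
'/' has higher precedence than '<='


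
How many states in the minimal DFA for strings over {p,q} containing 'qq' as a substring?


KMP-style automaton: 2 progress states + 1 absorbing accept = 3
Minimal DFA: 3 states


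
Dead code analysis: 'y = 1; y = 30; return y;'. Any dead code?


first assignment to y is overwritten before any read
Dead: 'y = 1'


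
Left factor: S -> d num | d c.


Common prefix: 'd'
Factored: S -> d S', S' -> num | c


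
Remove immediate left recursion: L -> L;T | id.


Left-recursive alternatives: L;T; non-recursive: id
Introduce L': L -> idL', L' -> ;TL' | ε


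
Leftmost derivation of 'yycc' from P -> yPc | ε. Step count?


Derivation: P => yPc => yyPcc => yycc
Steps: 3


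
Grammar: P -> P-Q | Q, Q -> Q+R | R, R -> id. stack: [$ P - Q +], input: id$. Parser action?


no handle; shift 'id'
Action: shift


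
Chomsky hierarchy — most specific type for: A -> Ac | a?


Left-linear: every RHS is a terminal or one nonterminal followed by a terminal
Classification: Type 3 (Regular)


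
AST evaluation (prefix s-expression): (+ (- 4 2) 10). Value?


Evaluate inner: (- 4 2) = 2
Evaluate root: (+ 2 10) = 12
Result: 12


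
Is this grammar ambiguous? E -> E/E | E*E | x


'x/x*x' has two parse trees (no precedence encoded between / and *)
Ambiguous


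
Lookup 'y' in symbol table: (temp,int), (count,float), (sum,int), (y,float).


Lookup 'y' → type float


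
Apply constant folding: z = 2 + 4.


2 + 4 = 6 at compile time
Optimized: z = 6


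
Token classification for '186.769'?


Pattern: digits with a decimal point
Type: FLOAT_LITERAL


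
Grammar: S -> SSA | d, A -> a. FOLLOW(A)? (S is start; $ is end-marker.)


$ ∈ FOLLOW(S). For each A -> αBβ: add FIRST(β)\{ε} to FOLLOW(B); if β nullable, add FOLLOW(A).
FOLLOW(A) = {$, a, d}


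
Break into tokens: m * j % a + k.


Scan left to right, longest-match per lexeme
Tokens: ID(m), OP(*), ID(j), OP(%), ID(a), OP(+), ID(k)


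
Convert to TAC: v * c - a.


Break into single-operator statements:
t1 = v * c
t2 = t1 - a


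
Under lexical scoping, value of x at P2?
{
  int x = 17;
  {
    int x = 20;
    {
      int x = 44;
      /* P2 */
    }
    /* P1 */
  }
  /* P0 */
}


x declared in the same block as P2
x = 44


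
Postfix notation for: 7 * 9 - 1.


Left to right (same or higher precedence on left)
Postfix: 7 9 * 1 -


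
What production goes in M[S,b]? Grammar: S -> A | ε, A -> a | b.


For [S, b]: 'b' ∈ FIRST(A)
Entry: S -> A


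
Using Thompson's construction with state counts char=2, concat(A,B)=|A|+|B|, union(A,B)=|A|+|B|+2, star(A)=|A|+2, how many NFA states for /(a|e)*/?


Syntax tree has 2 char leaf(s), 1 union(s), 1 star(s)
chars contribute 2×2 = 4; each union adds +2; each star adds +2
Total: 4 + 2 + 2 = 8 states


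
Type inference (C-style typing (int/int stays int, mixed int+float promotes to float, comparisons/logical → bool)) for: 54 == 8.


Operand types: int == int
Rule: comparison yields bool
Result type: bool


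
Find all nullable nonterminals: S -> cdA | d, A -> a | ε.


A nonterminal is nullable iff some alternative derives ε (directly, or every symbol in it is nullable)
Nullable: {A}


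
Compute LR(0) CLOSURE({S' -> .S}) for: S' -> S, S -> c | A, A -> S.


Start: S' -> .S
For each item with dot before a nonterminal B, add B -> .γ for every B-production
Closure: [S' -> .S, S -> .c, S -> .A, A -> .S]


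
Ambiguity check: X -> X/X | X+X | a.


'a/a+a' has two parse trees (no precedence encoded between / and +)
Ambiguous


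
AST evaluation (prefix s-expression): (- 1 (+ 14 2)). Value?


Evaluate inner: (+ 14 2) = 16
Evaluate root: (- 1 16) = -15
Result: -15


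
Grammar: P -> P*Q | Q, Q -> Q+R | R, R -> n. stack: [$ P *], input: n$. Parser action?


no handle ('P*' is not any RHS); shift 'n'
Action: shift


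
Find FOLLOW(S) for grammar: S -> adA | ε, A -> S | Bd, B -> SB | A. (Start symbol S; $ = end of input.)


$ ∈ FOLLOW(S). For each A -> αBβ: add FIRST(β)\{ε} to FOLLOW(B); if β nullable, add FOLLOW(A).
FOLLOW(S) = {$, a, d}


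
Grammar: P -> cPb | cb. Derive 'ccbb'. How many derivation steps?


Derivation: P => cPb => ccbb
Steps: 2


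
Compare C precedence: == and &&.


'==' is equality (level 6); '&&' is logical AND (level 2)
Higher level binds tighter
'==' has higher precedence than '&&'


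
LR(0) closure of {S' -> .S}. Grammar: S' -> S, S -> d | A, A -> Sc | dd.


Start: S' -> .S
For each item with dot before a nonterminal B, add B -> .γ for every B-production
Closure: [S' -> .S, S -> .d, S -> .A, A -> .Sc, A -> .dd]


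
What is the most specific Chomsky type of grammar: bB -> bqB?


LHS has context (more than one symbol) and |LHS| ≤ |RHS|
Classification: Type 1 (Context-Sensitive)


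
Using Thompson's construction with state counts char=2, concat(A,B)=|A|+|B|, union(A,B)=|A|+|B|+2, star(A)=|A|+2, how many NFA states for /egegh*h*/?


Syntax tree has 6 char leaf(s), 0 union(s), 2 star(s)
chars contribute 6×2 = 12; each union adds +2; each star adds +2
Total: 12 + 0 + 4 = 16 states


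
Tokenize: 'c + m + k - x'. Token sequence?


Scan left to right, longest-match per lexeme
Tokens: ID(c), OP(+), ID(m), OP(+), ID(k), OP(-), ID(x)


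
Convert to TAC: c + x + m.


Break into single-operator statements:
t1 = c + x
t2 = t1 + m


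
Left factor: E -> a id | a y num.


Common prefix: 'a'
Factored: E -> a E', E' -> id | y num


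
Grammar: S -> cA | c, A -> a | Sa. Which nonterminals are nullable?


A nonterminal is nullable iff some alternative derives ε (directly, or every symbol in it is nullable)
Nullable: {}


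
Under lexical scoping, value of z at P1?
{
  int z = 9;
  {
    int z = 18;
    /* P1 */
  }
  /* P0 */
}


z declared in the same block as P1
z = 18


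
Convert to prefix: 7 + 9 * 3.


'*' binds tighter: tree is (+ 7 (* 9 3))
Prefix: + 7 * 9 3


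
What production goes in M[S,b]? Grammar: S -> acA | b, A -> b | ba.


For [S, b]: 'b' ∈ FIRST(b)
Entry: S -> b


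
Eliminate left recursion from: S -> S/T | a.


Left-recursive alternatives: S/T; non-recursive: a
Introduce S': S -> aS', S' -> /TS' | ε


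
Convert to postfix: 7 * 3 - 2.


Left to right (same or higher precedence on left)
Postfix: 7 3 * 2 -


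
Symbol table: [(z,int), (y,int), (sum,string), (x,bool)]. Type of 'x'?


Lookup 'x' → type bool


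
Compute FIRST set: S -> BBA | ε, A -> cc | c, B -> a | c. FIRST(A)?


Per alternative of A: FIRST(cc) = {c}; FIRST(c) = {c}
FIRST(A) = {c}


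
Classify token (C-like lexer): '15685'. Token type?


Pattern: digits only
Type: INTEGER_LITERAL


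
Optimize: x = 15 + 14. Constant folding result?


15 + 14 = 29 at compile time
Optimized: x = 29


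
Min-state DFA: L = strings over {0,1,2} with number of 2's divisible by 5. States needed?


Track (count of 2) mod 5: states 0..4, accept at 0
Minimal DFA: 5 states


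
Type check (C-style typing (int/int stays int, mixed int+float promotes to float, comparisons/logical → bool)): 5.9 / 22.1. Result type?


Operand types: float / float
Rule: mixed int/float promotes to float; int/int stays int
Result type: float


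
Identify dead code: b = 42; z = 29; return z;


b is assigned but never read
Dead: 'b = 42'


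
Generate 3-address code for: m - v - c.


Break into single-operator statements:
t1 = m - v
t2 = t1 - c


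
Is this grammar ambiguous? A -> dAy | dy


balanced d^n…y^n: each string has a unique parse
Unambiguous


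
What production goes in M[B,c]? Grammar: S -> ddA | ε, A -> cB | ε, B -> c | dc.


For [B, c]: 'c' ∈ FIRST(c)
Entry: B -> c


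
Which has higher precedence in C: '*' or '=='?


'*' is multiplicative (level 10); '==' is equality (level 6)
Higher level binds tighter
'*' has higher precedence than '=='


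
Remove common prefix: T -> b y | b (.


Common prefix: 'b'
Factored: T -> b T', T' -> y | (


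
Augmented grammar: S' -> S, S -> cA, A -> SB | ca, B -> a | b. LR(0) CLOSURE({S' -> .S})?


Start: S' -> .S
For each item with dot before a nonterminal B, add B -> .γ for every B-production
Closure: [S' -> .S, S -> .cA]


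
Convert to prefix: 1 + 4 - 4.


left-to-right (same/higher precedence on left): tree is (- (+ 1 4) 4)
Prefix: - + 1 4 4


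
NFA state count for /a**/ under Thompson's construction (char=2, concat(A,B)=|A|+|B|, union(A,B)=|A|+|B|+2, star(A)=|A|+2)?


Syntax tree has 1 char leaf(s), 0 union(s), 2 star(s)
chars contribute 1×2 = 2; each union adds +2; each star adds +2
Total: 2 + 0 + 4 = 6 states


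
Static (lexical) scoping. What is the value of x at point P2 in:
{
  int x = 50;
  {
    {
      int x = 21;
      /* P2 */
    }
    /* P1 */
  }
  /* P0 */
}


x declared in the same block as P2
x = 21


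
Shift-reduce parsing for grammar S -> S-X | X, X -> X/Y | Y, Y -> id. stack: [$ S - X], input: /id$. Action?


'/' can extend X; shift to build X -> X/Y
Action: shift


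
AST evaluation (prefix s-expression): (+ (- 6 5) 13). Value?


Evaluate inner: (- 6 5) = 1
Evaluate root: (+ 1 13) = 14
Result: 14


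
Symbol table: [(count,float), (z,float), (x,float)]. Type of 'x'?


Lookup 'x' → type float


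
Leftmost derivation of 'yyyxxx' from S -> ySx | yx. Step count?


Derivation: S => ySx => yySxx => yyyxxx
Steps: 3


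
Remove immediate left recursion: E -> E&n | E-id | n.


Left-recursive alternatives: E&n, E-id; non-recursive: n
Introduce E': E -> nE', E' -> &nE' | -idE' | ε


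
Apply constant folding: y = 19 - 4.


19 - 4 = 15 at compile time
Optimized: y = 15


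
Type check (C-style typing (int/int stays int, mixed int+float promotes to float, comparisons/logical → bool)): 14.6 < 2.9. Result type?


Operand types: float < float
Rule: comparison yields bool
Result type: bool


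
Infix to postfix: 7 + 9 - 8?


Left to right (same or higher precedence on left)
Postfix: 7 9 + 8 -


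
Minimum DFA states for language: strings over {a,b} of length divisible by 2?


Track length mod 2: states 0..1, accept at 0
Minimal DFA: 2 states


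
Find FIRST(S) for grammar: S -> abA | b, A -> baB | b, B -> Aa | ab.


Per alternative of S: FIRST(abA) = {a}; FIRST(b) = {b}
FIRST(S) = {a, b}


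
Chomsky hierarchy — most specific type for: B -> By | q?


Left-linear: every RHS is a terminal or one nonterminal followed by a terminal
Classification: Type 3 (Regular)


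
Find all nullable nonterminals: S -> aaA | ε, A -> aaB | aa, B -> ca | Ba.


A nonterminal is nullable iff some alternative derives ε (directly, or every symbol in it is nullable)
Nullable: {S}


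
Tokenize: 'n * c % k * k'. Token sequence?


Scan left to right, longest-match per lexeme
Tokens: ID(n), OP(*), ID(c), OP(%), ID(k), OP(*), ID(k)


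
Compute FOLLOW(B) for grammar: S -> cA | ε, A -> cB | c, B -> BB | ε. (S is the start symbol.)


$ ∈ FOLLOW(S). For each A -> αBβ: add FIRST(β)\{ε} to FOLLOW(B); if β nullable, add FOLLOW(A).
FOLLOW(B) = {$}


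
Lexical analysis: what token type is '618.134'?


Pattern: digits with a decimal point
Type: FLOAT_LITERAL


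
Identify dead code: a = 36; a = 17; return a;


first assignment to a is overwritten before any read
Dead: 'a = 36'


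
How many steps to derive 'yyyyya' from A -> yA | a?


Derivation: A => yA => yyA => yyyA => yyyyA => yyyyyA => yyyyya
Steps: 6


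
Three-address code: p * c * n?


Break into single-operator statements:
t1 = p * c
t2 = t1 * n


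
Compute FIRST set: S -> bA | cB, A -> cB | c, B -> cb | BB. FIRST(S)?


Per alternative of S: FIRST(bA) = {b}; FIRST(cB) = {c}
FIRST(S) = {b, c}


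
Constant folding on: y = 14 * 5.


14 * 5 = 70 at compile time
Optimized: y = 70


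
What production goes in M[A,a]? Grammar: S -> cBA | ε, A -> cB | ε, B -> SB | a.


For [A, a]: ε is nullable and 'a' ∈ FOLLOW(A)
Entry: A -> ε


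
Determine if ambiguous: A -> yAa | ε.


balanced y^n…a^n: each string has a unique parse
Unambiguous


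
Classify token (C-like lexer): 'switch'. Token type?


Pattern: reserved word
Type: KEYWORD


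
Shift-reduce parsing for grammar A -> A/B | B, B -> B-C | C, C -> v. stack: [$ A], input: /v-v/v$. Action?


shift '/' to continue A -> A/B
Action: shift


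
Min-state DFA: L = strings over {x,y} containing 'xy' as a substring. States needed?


KMP-style automaton: 2 progress states + 1 absorbing accept = 3
Minimal DFA: 3 states


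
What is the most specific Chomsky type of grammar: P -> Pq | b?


Left-linear: every RHS is a terminal or one nonterminal followed by a terminal
Classification: Type 3 (Regular)


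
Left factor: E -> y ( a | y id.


Common prefix: 'y'
Factored: E -> y E', E' -> ( a | id


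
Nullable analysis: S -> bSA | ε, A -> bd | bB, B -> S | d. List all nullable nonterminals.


A nonterminal is nullable iff some alternative derives ε (directly, or every symbol in it is nullable)
Nullable: {B, S}


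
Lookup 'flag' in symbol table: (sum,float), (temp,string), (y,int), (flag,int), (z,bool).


Lookup 'flag' → type int


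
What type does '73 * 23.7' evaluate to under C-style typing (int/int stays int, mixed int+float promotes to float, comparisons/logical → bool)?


Operand types: int * float
Rule: mixed int/float promotes to float; int/int stays int
Result type: float


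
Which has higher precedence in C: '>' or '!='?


'>' is relational (level 7); '!=' is equality (level 6)
Higher level binds tighter
'>' has higher precedence than '!='


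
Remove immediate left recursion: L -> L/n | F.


Left-recursive alternatives: L/n; non-recursive: F
Introduce L': L -> FL', L' -> /nL' | ε


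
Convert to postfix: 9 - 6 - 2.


Left to right (same or higher precedence on left)
Postfix: 9 6 - 2 -


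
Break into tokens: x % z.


Scan left to right, longest-match per lexeme
Tokens: ID(x), OP(%), ID(z)


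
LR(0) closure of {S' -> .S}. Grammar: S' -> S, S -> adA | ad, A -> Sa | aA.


Start: S' -> .S
For each item with dot before a nonterminal B, add B -> .γ for every B-production
Closure: [S' -> .S, S -> .adA, S -> .ad]


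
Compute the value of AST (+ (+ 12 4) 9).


Evaluate inner: (+ 12 4) = 16
Evaluate root: (+ 16 9) = 25
Result: 25


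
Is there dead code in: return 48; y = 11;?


statement follows a return and is unreachable
Dead: 'y = 11'


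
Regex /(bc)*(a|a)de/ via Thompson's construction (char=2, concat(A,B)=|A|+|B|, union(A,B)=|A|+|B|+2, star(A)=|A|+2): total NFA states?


Syntax tree has 6 char leaf(s), 1 union(s), 1 star(s)
chars contribute 6×2 = 12; each union adds +2; each star adds +2
Total: 12 + 2 + 2 = 16 states


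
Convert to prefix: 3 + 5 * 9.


'*' binds tighter: tree is (+ 3 (* 5 9))
Prefix: + 3 * 5 9


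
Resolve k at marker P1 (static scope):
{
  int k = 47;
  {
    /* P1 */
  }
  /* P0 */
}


P1's block does not declare k; resolves to the enclosing declaration at depth 0
k = 47


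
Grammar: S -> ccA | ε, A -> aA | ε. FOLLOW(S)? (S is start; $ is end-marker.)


$ ∈ FOLLOW(S). For each A -> αBβ: add FIRST(β)\{ε} to FOLLOW(B); if β nullable, add FOLLOW(A).
FOLLOW(S) = {$}


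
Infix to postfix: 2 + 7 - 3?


Left to right (same or higher precedence on left)
Postfix: 2 7 + 3 -


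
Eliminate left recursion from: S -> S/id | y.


Left-recursive alternatives: S/id; non-recursive: y
Introduce S': S -> yS', S' -> /idS' | ε


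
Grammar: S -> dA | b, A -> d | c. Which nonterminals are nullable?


A nonterminal is nullable iff some alternative derives ε (directly, or every symbol in it is nullable)
Nullable: {}


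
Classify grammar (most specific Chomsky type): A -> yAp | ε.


Single nonterminal LHS, but y^n p^n is not regular
Classification: Type 2 (Context-Free)


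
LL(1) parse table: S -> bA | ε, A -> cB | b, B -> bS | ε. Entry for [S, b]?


For [S, b]: 'b' ∈ FIRST(bA)
Entry: S -> bA


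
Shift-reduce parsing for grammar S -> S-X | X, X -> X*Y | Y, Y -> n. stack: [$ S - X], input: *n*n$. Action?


'*' can extend X; shift to build X -> X*Y
Action: shift


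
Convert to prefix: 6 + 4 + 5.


left-to-right (same/higher precedence on left): tree is (+ (+ 6 4) 5)
Prefix: + + 6 4 5


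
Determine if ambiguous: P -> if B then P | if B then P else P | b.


dangling else: 'if B then if B then b else b' parses two ways
Ambiguous


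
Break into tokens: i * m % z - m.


Scan left to right, longest-match per lexeme
Tokens: ID(i), OP(*), ID(m), OP(%), ID(z), OP(-), ID(m)


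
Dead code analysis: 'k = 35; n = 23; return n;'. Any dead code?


k is assigned but never read
Dead: 'k = 35'


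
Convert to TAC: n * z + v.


Break into single-operator statements:
t1 = n * z
t2 = t1 + v


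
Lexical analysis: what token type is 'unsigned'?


Pattern: reserved word
Type: KEYWORD


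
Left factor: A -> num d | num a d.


Common prefix: 'num'
Factored: A -> num A', A' -> d | a d


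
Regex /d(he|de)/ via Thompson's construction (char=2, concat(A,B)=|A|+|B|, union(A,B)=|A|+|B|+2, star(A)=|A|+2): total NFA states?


Syntax tree has 5 char leaf(s), 1 union(s), 0 star(s)
chars contribute 5×2 = 10; each union adds +2; each star adds +2
Total: 10 + 2 + 0 = 12 states


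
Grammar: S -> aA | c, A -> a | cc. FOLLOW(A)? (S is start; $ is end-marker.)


$ ∈ FOLLOW(S). For each A -> αBβ: add FIRST(β)\{ε} to FOLLOW(B); if β nullable, add FOLLOW(A).
FOLLOW(A) = {$}


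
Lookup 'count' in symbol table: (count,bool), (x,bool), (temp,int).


Lookup 'count' → type bool


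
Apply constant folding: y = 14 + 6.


14 + 6 = 20 at compile time
Optimized: y = 20


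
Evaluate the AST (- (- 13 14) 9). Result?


Evaluate inner: (- 13 14) = -1
Evaluate root: (- -1 9) = -10
Result: -10


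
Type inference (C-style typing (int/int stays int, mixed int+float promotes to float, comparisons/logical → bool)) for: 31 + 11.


Operand types: int + int
Rule: mixed int/float promotes to float; int/int stays int
Result type: int


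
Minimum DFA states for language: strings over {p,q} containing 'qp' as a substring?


KMP-style automaton: 2 progress states + 1 absorbing accept = 3
Minimal DFA: 3 states


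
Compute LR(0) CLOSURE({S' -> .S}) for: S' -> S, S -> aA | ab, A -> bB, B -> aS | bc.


Start: S' -> .S
For each item with dot before a nonterminal B, add B -> .γ for every B-production
Closure: [S' -> .S, S -> .aA, S -> .ab]


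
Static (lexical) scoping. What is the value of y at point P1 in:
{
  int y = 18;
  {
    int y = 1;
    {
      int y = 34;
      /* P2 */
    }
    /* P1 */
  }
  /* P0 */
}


y declared in the same block as P1
y = 1


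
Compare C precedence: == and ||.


'==' is equality (level 6); '||' is logical OR (level 1)
Higher level binds tighter
'==' has higher precedence than '||'


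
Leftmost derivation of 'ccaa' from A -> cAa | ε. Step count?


Derivation: A => cAa => ccAaa => ccaa
Steps: 3


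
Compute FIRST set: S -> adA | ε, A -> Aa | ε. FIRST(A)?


Per alternative of A: FIRST(Aa) = {a}; FIRST(ε) = {ε}
FIRST(A) = {a, ε}


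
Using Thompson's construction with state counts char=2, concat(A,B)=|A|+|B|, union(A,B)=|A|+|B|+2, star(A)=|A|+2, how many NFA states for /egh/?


Syntax tree has 3 char leaf(s), 0 union(s), 0 star(s)
chars contribute 3×2 = 6; each union adds +2; each star adds +2
Total: 6 + 0 + 0 = 6 states


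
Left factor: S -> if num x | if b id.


Common prefix: 'if'
Factored: S -> if S', S' -> num x | b id


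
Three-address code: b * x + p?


Break into single-operator statements:
t1 = b * x
t2 = t1 + p


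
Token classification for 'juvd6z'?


Pattern: letter/underscore followed by alphanumerics, not a keyword
Type: IDENTIFIER


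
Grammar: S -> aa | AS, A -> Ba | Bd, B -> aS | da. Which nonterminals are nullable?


A nonterminal is nullable iff some alternative derives ε (directly, or every symbol in it is nullable)
Nullable: {}


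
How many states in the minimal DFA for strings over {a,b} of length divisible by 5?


Track length mod 5: states 0..4, accept at 0
Minimal DFA: 5 states


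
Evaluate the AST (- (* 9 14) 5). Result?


Evaluate inner: (* 9 14) = 126
Evaluate root: (- 126 5) = 121
Result: 121


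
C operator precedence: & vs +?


'+' is additive (level 9); '&' is bitwise AND (level 5)
Higher level binds tighter
'+' has higher precedence than '&'


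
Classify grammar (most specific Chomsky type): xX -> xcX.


LHS has context (more than one symbol) and |LHS| ≤ |RHS|
Classification: Type 1 (Context-Sensitive)


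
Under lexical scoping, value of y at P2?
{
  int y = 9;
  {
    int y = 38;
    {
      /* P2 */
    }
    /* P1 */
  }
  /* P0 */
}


P2's block does not declare y; resolves to the enclosing declaration at depth 1
y = 38


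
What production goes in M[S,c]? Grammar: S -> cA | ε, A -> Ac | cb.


For [S, c]: 'c' ∈ FIRST(cA)
Entry: S -> cA


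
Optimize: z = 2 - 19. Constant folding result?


2 - 19 = -17 at compile time
Optimized: z = -17


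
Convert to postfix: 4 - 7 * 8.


* has higher precedence, evaluate 7*8 first
Postfix: 4 7 8 * -


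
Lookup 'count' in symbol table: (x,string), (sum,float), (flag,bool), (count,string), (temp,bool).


Lookup 'count' → type string
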